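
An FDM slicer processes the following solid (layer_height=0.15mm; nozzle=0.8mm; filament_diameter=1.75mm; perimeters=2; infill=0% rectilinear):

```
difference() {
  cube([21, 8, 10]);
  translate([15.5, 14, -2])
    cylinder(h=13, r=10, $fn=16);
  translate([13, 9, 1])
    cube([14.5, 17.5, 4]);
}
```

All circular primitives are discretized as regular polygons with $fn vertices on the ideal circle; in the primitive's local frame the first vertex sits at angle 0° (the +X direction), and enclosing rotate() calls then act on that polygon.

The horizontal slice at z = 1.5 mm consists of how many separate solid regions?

At z = 1.5 mm: the 21×8 cube contributes its full rectangle; the cylinder at (15.5, 14): section is a regular 16-gon, circumradius r=10; the cube at (13, 9) is present — its section is the full 14.5×17.5 rectangle; Taking the first minus the rest: starting from the 21×8 cube, the r=10 cylinder at (15.5, 14) partially overlaps it — only the 39.56 mm² overlap (of its 306.15 mm²) is removed, clipping the outline; the 14.5×17.5 cube at (13, 9) misses the remaining region (no effect) — 1 connected region. The result has 1 disconnected region.

1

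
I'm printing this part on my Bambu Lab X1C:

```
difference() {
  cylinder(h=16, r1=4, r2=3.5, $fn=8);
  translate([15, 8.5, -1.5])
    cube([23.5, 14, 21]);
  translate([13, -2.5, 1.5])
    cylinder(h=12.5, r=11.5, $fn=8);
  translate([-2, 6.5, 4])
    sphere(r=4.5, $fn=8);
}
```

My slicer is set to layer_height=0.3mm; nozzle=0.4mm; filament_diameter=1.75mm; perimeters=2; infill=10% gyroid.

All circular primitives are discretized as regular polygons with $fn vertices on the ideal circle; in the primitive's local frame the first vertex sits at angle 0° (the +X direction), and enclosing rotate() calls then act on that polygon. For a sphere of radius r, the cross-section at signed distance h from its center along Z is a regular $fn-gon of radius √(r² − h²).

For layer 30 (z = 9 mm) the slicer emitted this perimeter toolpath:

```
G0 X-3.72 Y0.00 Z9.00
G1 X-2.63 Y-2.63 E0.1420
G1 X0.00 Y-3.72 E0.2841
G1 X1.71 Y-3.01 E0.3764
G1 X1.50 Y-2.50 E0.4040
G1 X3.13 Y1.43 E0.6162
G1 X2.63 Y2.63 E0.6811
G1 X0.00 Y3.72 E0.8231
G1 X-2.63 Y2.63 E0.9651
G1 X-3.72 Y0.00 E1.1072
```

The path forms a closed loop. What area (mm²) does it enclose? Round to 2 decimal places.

Apply the shoelace formula to the sequence of (X, Y) vertices; enclosed area = 34.98 mm².

34.98 mm²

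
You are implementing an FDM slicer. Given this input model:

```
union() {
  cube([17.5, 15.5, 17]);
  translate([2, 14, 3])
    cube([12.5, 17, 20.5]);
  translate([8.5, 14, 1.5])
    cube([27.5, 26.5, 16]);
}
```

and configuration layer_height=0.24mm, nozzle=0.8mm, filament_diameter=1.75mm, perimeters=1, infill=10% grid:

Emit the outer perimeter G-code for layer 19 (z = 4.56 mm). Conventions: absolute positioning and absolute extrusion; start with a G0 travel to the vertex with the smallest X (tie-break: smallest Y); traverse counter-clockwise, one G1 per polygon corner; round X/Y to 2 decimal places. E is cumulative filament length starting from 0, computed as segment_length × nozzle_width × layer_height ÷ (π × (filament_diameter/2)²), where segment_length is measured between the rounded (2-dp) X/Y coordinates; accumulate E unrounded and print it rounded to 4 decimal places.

At z = 4.56 mm: the cube (footprint 17.5×15.5) is included at this height; the cube at (2, 14) (footprint 12.5×17) is included at this height; the 27.5×26.5 cube at (8.5, 14) contributes its full rectangle; Merging all regions: the regions partially overlap (shared area 125.25 mm²), so overlapping operands fuse into one piece — 1 connected region. The outline is a single polygon with 10 vertices. Extrusion per mm of travel: 0.8 × 0.24 / (π × 0.875²) = 0.079824. Accumulating E over each segment gives final E = 12.2131.

G0 X0.00 Y0.00 Z4.56
G1 X17.50 Y0.00 E1.3969
G1 X17.50 Y14.00 E2.5145
G1 X36.00 Y14.00 E3.9912
G1 X36.00 Y40.50 E6.1066
G1 X8.50 Y40.50 E8.3017
G1 X8.50 Y31.00 E9.0601
G1 X2.00 Y31.00 E9.5789
G1 X2.00 Y15.50 E10.8162
G1 X0.00 Y15.50 E10.9758
G1 X0.00 Y0.00 E12.2131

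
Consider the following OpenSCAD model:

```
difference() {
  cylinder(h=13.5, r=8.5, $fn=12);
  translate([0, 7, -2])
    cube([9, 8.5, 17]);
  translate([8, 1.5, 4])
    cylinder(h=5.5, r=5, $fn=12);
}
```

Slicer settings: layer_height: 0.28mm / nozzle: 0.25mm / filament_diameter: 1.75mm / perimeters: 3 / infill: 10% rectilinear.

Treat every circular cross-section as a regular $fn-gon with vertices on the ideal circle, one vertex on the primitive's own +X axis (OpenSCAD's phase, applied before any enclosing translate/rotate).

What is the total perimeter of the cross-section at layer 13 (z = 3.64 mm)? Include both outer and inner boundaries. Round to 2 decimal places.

54.00 mm

At z = 3.64 mm: the cylinder: section is a regular 12-gon, circumradius r=8.5 (perimeter = 2·12·8.500·sin(180°/12) = 52.80 mm); the cube at (0, 7) is present — its section is the full 9×8.5 rectangle (perimeter 35.00 mm); the cylinder at (8, 1.5) does not reach this height (z outside [4, 9.5]); Taking the first minus the rest: starting from the r=8.5 cylinder, the 9×8.5 cube at (0, 7) partially overlaps it — only the 4.02 mm² overlap (of its 76.50 mm²) is removed, clipping the outline — boundary = 54.00 mm. Overall, the cross-section is a single solid region. Total boundary length (outer) = 54.00 mm.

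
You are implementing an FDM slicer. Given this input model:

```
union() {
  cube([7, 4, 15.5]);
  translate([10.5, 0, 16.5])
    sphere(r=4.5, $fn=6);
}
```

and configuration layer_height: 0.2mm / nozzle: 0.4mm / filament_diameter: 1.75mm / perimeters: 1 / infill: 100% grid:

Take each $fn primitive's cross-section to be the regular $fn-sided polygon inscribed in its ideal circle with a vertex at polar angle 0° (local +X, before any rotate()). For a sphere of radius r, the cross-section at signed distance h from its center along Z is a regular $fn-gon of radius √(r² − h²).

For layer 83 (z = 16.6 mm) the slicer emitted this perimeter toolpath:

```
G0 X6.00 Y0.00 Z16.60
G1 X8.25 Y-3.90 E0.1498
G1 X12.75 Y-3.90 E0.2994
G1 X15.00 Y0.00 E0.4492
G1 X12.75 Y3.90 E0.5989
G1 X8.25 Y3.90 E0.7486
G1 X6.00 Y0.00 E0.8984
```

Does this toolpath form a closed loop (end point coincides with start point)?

Start point (G0): (6.00, 0.00). End point (last G1): the path returns to the start — closed.

yes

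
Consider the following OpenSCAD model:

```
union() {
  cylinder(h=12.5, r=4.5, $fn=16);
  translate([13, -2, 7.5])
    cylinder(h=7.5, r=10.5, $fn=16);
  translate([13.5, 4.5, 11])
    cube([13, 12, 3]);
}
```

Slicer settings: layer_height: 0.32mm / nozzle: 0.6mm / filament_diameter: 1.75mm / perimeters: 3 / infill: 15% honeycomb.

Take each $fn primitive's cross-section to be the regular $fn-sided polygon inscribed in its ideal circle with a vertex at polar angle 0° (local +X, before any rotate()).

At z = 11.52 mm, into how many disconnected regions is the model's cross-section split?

At z = 11.52 mm: the cylinder: section is a regular 16-gon, circumradius r=4.5; the r=10.5 cylinder at (13, -2) gives a regular 16-gon of circumradius 10.5 (constant along its height); the cube at (13.5, 4.5) (footprint 13×12) is included at this height; Combining (union): the regions partially overlap (shared area 26.75 mm²), so overlapping operands fuse into one piece — 1 connected region. The result has 1 disconnected region.

1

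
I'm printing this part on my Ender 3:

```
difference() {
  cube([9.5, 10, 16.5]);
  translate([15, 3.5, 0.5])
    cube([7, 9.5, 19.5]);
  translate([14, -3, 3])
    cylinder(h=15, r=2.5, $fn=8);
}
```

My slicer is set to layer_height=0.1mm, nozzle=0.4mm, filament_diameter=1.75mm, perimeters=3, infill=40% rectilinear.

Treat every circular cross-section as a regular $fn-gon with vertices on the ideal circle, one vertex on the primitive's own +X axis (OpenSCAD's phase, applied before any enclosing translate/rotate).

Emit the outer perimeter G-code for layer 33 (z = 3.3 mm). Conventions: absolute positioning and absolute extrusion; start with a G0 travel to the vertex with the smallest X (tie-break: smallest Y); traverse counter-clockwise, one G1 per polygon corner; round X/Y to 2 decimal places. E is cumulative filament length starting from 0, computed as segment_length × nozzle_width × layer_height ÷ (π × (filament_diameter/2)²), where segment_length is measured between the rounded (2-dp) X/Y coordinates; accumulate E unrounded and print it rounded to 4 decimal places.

At z = 3.3 mm: the 9.5×10 cube contributes its full rectangle; the cube at (15, 3.5) (footprint 7×9.5) is included at this height; the r=2.5 cylinder at (14, -3) gives a regular 8-gon of circumradius 2.5 (constant along its height); Taking the first minus the rest: starting from the 9.5×10 cube, the 7×9.5 cube at (15, 3.5) misses the remaining region (no effect); the r=2.5 cylinder at (14, -3) misses the remaining region (no effect) — 1 connected region. The outline is a single polygon with 4 vertices. Extrusion per mm of travel: 0.4 × 0.1 / (π × 0.875²) = 0.016630. Accumulating E over each segment gives final E = 0.6486.

G0 X0.00 Y0.00 Z3.30
G1 X9.50 Y0.00 E0.1580
G1 X9.50 Y10.00 E0.3243
G1 X0.00 Y10.00 E0.4823
G1 X0.00 Y0.00 E0.6486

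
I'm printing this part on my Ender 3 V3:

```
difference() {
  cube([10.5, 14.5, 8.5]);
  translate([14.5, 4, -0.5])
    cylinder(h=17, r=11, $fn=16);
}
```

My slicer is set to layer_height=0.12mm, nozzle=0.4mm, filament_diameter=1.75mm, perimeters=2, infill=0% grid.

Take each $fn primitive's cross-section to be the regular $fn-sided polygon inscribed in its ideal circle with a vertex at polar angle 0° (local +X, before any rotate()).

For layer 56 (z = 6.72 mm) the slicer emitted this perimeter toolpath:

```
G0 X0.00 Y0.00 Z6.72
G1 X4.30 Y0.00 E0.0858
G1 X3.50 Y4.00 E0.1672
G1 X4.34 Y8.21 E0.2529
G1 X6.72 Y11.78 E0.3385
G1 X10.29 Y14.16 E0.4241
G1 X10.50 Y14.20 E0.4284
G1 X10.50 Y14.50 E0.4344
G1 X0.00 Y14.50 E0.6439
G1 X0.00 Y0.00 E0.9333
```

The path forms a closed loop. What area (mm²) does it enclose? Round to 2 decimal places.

75.65 mm²

Apply the shoelace formula to the sequence of (X, Y) vertices; enclosed area = 75.65 mm².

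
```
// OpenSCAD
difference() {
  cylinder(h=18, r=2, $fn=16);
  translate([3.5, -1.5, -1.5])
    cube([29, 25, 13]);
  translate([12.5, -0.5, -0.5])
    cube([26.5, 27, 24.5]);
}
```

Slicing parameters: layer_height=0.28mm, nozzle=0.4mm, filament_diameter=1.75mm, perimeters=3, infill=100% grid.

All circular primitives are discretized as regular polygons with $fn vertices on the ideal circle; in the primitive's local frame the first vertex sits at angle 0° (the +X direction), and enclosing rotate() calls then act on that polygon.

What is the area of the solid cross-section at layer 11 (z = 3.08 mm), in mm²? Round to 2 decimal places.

12.25 mm²

At z = 3.08 mm: the cylinder: section is a regular 16-gon, circumradius r=2 (area = (16/2)·2.000²·sin(360°/16) = 12.25 mm²); the cube at (3.5, -1.5) is present — its section is the full 29×25 rectangle (area 725.00 mm²); the cube at (12.5, -0.5) (footprint 26.5×27) is included at this height (area 715.50 mm²); Taking the first minus the rest: starting from the r=2 cylinder (12.25 mm²), the 29×25 cube at (3.5, -1.5) misses the remaining region (no effect); the 26.5×27 cube at (12.5, -0.5) misses the remaining region (no effect) — area = 12.25 mm². Overall, the cross-section is a single solid region. Net area = 12.25 mm².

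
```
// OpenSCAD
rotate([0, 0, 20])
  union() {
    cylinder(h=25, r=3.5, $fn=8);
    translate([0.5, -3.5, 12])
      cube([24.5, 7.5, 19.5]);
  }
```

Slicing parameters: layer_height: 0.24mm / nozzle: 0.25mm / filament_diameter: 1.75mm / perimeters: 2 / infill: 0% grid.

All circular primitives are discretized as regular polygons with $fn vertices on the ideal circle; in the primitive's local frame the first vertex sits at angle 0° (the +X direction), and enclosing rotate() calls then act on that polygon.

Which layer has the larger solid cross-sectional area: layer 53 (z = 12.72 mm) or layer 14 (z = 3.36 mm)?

Layer 53 (z = 12.72): the r=3.5 cylinder gives a regular 8-gon of circumradius 3.5 (constant along its height) (area = (8/2)·3.500²·sin(360°/8) = 34.65 mm²); the cube at (0.5, -3.5) (footprint 24.5×7.5) is included at this height (area 183.75 mm²); Combining (union): the regions partially overlap — summed areas 218.40 mm² minus the doubly-counted overlap 13.93 mm² gives 204.47 mm² — area = 204.47 mm²; (whole slice rotated 20° about Z — lengths, areas and connectivity unchanged). So its area = 204.47 mm². Layer 14 (z = 3.36): the r=3.5 cylinder gives a regular 8-gon of circumradius 3.5 (constant along its height) (area = (8/2)·3.500²·sin(360°/8) = 34.65 mm²); the cube at (0.5, -3.5) is absent (z outside [12, 31.5]); Merging all regions: only the r=3.5 cylinder is present, so the union is just that shape — area = 34.65 mm²; (whole slice rotated 20° about Z — lengths, areas and connectivity unchanged). So its area = 34.65 mm². Layer 53 is larger (204.47 vs 34.65 mm²).

layer 53 (z = 12.72 mm)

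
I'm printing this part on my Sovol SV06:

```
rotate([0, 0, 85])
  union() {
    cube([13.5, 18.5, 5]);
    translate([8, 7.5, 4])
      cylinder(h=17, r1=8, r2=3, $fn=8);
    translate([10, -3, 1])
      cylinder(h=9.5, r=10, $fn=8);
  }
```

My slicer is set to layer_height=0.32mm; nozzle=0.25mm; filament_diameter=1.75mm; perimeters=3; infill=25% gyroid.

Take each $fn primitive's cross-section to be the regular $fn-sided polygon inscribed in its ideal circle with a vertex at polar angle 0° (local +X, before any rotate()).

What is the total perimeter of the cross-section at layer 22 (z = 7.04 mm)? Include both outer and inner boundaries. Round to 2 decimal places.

At z = 7.04 mm: the cube is absent (z outside [0, 5]); the cone at (8, 7.5) contributes a regular 8-gon of circumradius 7.106 (interpolated between r1=8 and r2=3 at t=0.179) (perimeter = 2·8·7.106·sin(180°/8) = 43.51 mm); the r=10 cylinder at (10, -3) contributes a regular 8-gon of circumradius 10 (perimeter = 2·8·10.000·sin(180°/8) = 61.23 mm); Combining (union): the regions partially overlap (shared area 46.00 mm²), so the edge portions inside another operand are dropped and the merged outline is re-measured after clipping — boundary = 76.93 mm; (rotated 85° about Z; rotation is an isometry so areas/perimeters/island counts are preserved). Overall, the cross-section is a single solid region. Total boundary length (outer) = 76.93 mm.

76.93 mm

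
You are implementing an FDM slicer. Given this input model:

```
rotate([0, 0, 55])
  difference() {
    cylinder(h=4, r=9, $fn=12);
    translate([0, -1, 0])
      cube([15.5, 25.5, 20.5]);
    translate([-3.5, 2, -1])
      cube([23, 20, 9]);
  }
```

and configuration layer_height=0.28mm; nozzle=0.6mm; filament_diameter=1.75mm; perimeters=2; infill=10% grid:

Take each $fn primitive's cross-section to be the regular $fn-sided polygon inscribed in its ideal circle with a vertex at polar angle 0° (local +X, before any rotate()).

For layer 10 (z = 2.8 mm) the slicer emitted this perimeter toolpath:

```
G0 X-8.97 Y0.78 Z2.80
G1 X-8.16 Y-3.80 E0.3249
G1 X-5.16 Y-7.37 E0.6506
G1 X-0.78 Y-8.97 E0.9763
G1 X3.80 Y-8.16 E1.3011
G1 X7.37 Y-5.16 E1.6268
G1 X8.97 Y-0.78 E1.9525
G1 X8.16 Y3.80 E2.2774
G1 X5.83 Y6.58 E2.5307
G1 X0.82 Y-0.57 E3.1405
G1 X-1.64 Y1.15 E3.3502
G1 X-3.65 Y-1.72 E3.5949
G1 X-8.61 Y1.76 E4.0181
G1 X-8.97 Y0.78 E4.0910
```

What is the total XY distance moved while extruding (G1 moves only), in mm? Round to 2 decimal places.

58.57 mm

Sum the Euclidean lengths of each G1 segment: total = 58.57 mm.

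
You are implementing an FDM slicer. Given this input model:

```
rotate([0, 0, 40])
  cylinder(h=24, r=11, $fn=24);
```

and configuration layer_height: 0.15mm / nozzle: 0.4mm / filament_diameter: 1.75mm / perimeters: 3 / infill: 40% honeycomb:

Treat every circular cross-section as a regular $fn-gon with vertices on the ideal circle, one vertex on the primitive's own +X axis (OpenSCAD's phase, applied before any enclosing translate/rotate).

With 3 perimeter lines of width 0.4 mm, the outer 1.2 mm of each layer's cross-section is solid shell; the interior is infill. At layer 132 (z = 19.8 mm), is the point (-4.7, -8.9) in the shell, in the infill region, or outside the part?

At z = 19.8 mm: the cylinder: section is a regular 24-gon, circumradius r=11; (whole slice rotated 40° about Z — lengths, areas and connectivity unchanged). Overall, the cross-section is a single solid region. Undo the 40° rotation: the query point maps to (-9.321, -3.797) in the un-rotated model frame. The nearest boundary edge runs (-10.63, -2.85)→(-9.53, -5.50); distance from the point to it = 0.84 mm. The point is inside the cross-section, 0.84 mm from the nearest boundary — within the 1.2 mm shell band (3 × 0.4).

shell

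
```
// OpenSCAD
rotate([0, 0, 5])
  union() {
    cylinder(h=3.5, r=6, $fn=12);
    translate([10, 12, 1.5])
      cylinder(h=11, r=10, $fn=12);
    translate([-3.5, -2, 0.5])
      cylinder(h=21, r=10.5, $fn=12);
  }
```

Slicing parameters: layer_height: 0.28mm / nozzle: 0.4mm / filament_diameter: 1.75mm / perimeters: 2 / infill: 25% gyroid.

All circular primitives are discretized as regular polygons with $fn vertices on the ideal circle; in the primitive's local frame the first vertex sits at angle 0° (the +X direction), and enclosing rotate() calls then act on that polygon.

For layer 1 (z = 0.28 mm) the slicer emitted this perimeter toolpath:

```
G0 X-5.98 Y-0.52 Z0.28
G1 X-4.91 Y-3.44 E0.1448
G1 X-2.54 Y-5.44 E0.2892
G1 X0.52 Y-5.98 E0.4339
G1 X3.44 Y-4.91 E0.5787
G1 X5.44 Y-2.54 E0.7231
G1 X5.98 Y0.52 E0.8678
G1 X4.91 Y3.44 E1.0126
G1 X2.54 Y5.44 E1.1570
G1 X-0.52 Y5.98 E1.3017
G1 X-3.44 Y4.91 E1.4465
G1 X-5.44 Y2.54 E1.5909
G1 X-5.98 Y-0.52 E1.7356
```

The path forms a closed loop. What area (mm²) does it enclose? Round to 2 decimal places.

Apply the shoelace formula to the sequence of (X, Y) vertices; enclosed area = 108.02 mm².

108.02 mm²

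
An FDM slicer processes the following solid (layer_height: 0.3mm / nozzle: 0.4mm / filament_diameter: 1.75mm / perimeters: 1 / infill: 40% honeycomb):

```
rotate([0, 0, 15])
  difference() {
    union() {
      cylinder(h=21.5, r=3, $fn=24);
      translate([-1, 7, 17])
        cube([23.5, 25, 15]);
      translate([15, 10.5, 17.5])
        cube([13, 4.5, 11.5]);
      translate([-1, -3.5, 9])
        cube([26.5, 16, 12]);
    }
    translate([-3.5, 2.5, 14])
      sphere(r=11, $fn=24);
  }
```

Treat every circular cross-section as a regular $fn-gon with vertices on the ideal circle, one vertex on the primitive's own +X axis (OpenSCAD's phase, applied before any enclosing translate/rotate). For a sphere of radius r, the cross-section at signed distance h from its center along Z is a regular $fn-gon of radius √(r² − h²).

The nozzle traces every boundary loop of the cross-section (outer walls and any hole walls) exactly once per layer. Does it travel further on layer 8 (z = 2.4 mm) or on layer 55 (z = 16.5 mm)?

Layer 8 (z = 2.4): the cylinder: section is a regular 24-gon, circumradius r=3 (perimeter = 2·24·3.000·sin(180°/24) = 18.80 mm); the cube at (-1, 7) does not reach this height (z outside [17, 32]); the cube at (15, 10.5) does not reach this height (z outside [17.5, 29]); the cube at (-1, -3.5) does not reach this height (z outside [9, 21]); Combining (union): only the r=3 cylinder is present, so the union is just that shape — boundary = 18.80 mm; the sphere at (-3.5, 2.5) is absent (|z−center|=11.600 > r=11); Subtracting the remaining from the first: none of the subtracted shapes is present at this height, so that combined region is unchanged — boundary = 18.80 mm; (whole slice rotated 15° about Z — lengths, areas and connectivity unchanged). So its perimeter = 18.80 mm. Layer 55 (z = 16.5): the r=3 cylinder gives a regular 24-gon of circumradius 3 (constant along its height) (perimeter = 2·24·3.000·sin(180°/24) = 18.80 mm); the cube at (-1, 7) is not intersected at this z (z outside [17, 32]); the cube at (15, 10.5) does not reach this height (z outside [17.5, 29]); the 26.5×16 cube at (-1, -3.5) contributes its full rectangle (perimeter 85.00 mm); Merging all regions: the regions partially overlap (shared area 19.83 mm²), so the edge portions inside another operand are dropped and the merged outline is re-measured after clipping — boundary = 86.74 mm; the sphere at (-3.5, 2.5): section is a regular 24-gon, circumradius = √(r²−h²) = √(11²−2.5²) = 10.712 (perimeter = 2·24·10.712·sin(180°/24) = 67.11 mm); Taking the first minus the rest: starting from the result so far, the r=11 sphere at (-3.5, 2.5) partially overlaps it — only the 115.96 mm² overlap (of its 356.39 mm²) is removed, clipping the outline — boundary = 81.09 mm; (whole slice rotated 15° about Z — lengths, areas and connectivity unchanged). So its perimeter = 81.09 mm. Layer 55 is larger (81.09 vs 18.80 mm).

layer 55 (z = 16.5 mm)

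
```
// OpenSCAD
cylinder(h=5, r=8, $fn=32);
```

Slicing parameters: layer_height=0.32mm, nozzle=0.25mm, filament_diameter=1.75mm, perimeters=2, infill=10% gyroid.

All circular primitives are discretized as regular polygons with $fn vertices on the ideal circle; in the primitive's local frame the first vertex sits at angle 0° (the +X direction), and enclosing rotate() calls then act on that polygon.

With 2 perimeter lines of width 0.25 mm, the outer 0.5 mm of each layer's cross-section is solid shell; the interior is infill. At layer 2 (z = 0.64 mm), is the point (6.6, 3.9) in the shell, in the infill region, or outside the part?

shell

At z = 0.64 mm: the r=8 cylinder contributes a regular 32-gon of circumradius 8. Overall, the cross-section is a single solid region. The nearest boundary edge runs (7.39, 3.06)→(6.65, 4.44); distance from the point to it = 0.30 mm. The point is inside the cross-section, 0.30 mm from the nearest boundary — within the 0.5 mm shell band (2 × 0.25).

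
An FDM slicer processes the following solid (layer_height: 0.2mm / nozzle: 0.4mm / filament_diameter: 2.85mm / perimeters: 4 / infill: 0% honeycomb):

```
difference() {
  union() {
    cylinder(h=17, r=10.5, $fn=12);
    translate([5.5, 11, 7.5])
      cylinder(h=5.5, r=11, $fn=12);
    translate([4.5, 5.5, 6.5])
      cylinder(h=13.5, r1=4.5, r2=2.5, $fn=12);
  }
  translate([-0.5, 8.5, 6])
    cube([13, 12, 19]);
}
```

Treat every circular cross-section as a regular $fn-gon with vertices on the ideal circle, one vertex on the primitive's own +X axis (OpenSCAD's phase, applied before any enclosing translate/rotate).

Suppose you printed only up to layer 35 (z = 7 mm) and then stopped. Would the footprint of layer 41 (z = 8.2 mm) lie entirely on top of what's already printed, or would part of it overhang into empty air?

part overhangs

Compare the two slices. At z = 7: the r=10.5 cylinder gives a regular 12-gon of circumradius 10.5 (constant along its height) (area = (12/2)·10.500²·sin(360°/12) = 330.75 mm²); the cylinder at (5.5, 11) is not intersected at this z (z outside [7.5, 13]); the cone at (4.5, 5.5) contributes a regular 12-gon of circumradius 4.426 (interpolated between r1=4.5 and r2=2.5 at t=0.037) (area = (12/2)·4.426²·sin(360°/12) = 58.77 mm²); Taking the union: the regions partially overlap — summed areas 389.52 mm² minus the doubly-counted overlap 52.93 mm² gives 336.59 mm² — area = 336.59 mm²; the 13×12 cube at (-0.5, 8.5) contributes its full rectangle (area 156.00 mm²); After the difference (first − rest): starting from the result so far (336.59 mm²), the 13×12 cube at (-0.5, 8.5) partially overlaps it — only the 10.47 mm² overlap (of its 156.00 mm²) is removed, clipping the outline — area = 326.12 mm². At z = 8.2: the r=10.5 cylinder gives a regular 12-gon of circumradius 10.5 (constant along its height) (area = (12/2)·10.500²·sin(360°/12) = 330.75 mm²); the r=11 cylinder at (5.5, 11) gives a regular 12-gon of circumradius 11 (constant along its height) (area = (12/2)·11.000²·sin(360°/12) = 363.00 mm²); the cone at (4.5, 5.5): at t=0.126 of its height the radius interpolates to r₁+(r₂−r₁)t = 4.248, giving a regular 12-gon of that circumradius (area = (12/2)·4.248²·sin(360°/12) = 54.14 mm²); Taking the union: the regions partially overlap — summed areas 747.89 mm² minus the doubly-counted overlap 157.64 mm² gives 590.25 mm² — area = 590.25 mm²; the cube at (-0.5, 8.5) is present — its section is the full 13×12 rectangle (area 156.00 mm²); Taking the first minus the rest: starting from the result so far (590.25 mm²), the 13×12 cube at (-0.5, 8.5) partially overlaps it — only the 154.80 mm² overlap (of its 156.00 mm²) is removed, clipping the outline — area = 435.45 mm². Checking containment: at z = 8.2 the cross-section extends beyond the z = 7 cross-section by about 109.33 mm².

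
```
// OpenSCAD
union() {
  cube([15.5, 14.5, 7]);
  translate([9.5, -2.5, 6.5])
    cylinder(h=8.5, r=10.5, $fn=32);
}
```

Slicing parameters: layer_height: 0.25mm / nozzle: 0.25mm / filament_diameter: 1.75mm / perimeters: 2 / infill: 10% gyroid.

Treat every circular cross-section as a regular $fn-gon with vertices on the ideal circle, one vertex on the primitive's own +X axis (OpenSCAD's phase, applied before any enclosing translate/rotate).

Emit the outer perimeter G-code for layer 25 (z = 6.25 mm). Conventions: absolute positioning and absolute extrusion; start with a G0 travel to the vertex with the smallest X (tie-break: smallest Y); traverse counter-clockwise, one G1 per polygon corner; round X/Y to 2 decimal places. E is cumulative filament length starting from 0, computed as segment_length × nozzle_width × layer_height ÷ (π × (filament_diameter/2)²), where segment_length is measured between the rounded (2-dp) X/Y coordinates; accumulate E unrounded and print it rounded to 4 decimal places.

At z = 6.25 mm: the cube (footprint 15.5×14.5) is included at this height; the cylinder at (9.5, -2.5) does not reach this height (z outside [6.5, 15]); Merging all regions: only the 15.5×14.5 cube is present, so the union is just that shape — 1 connected region. The outline is a single polygon with 4 vertices. Extrusion per mm of travel: 0.25 × 0.25 / (π × 0.875²) = 0.025984. Accumulating E over each segment gives final E = 1.5591.

G0 X0.00 Y0.00 Z6.25
G1 X15.50 Y0.00 E0.4028
G1 X15.50 Y14.50 E0.7795
G1 X0.00 Y14.50 E1.1823
G1 X0.00 Y0.00 E1.5591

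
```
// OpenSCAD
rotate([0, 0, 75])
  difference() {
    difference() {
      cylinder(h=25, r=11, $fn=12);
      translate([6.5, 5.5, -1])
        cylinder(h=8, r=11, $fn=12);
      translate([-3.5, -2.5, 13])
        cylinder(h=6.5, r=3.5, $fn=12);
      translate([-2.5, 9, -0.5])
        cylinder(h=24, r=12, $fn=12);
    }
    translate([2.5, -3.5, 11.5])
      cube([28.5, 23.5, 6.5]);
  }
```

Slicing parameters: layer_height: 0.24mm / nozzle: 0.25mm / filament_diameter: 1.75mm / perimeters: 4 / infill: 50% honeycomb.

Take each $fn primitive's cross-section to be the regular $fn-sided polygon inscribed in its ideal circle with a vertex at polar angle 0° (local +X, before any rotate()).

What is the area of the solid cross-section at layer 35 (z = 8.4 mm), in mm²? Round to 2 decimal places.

170.76 mm²

At z = 8.4 mm: the r=11 cylinder gives a regular 12-gon of circumradius 11 (constant along its height) (area = (12/2)·11.000²·sin(360°/12) = 363.00 mm²); the cylinder at (6.5, 5.5) is not intersected at this z (z outside [-1, 7]); the cylinder at (-3.5, -2.5) is absent (z outside [13, 19.5]); the cylinder at (-2.5, 9): section is a regular 12-gon, circumradius r=12 (area = (12/2)·12.000²·sin(360°/12) = 432.00 mm²); After the difference (first − rest): starting from the r=11 cylinder (363.00 mm²), the r=12 cylinder at (-2.5, 9) partially overlaps it — only the 192.24 mm² overlap (of its 432.00 mm²) is removed, clipping the outline — area = 170.76 mm²; the cube at (2.5, -3.5) is absent (z outside [11.5, 18]); Taking the first minus the rest: none of the subtracted shapes is present at this height, so that combined region is unchanged — area = 170.76 mm²; (whole slice rotated 75° about Z — lengths, areas and connectivity unchanged). Overall, the cross-section is a single solid region. Net area = 170.76 mm².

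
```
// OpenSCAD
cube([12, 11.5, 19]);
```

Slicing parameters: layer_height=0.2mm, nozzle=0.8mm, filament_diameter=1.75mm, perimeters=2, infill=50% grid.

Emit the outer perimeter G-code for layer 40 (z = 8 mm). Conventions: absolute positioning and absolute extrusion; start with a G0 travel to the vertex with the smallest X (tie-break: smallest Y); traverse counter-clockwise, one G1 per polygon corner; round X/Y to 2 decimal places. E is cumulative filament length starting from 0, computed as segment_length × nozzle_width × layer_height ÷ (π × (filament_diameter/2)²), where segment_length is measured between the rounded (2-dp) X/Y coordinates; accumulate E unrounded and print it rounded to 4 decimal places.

At z = 8 mm: the cube is present — its section is the full 12×11.5 rectangle. The outline is a single polygon with 4 vertices. Extrusion per mm of travel: 0.8 × 0.2 / (π × 0.875²) = 0.066520. Accumulating E over each segment gives final E = 3.1265.

G0 X0.00 Y0.00 Z8.00
G1 X12.00 Y0.00 E0.7982
G1 X12.00 Y11.50 E1.5632
G1 X0.00 Y11.50 E2.3615
G1 X0.00 Y0.00 E3.1265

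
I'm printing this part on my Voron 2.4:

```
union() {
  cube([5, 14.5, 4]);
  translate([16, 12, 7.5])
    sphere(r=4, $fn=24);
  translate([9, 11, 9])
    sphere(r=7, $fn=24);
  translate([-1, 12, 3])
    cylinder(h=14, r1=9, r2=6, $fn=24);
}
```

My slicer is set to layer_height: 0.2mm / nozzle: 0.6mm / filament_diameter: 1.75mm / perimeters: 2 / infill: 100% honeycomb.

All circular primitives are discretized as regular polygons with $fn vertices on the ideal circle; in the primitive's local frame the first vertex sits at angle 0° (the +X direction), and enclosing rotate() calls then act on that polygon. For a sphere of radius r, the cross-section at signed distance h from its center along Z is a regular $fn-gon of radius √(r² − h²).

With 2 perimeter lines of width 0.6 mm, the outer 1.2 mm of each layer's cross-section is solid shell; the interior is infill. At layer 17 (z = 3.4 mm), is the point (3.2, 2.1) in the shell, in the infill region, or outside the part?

infill

At z = 3.4 mm: the cube is present — its section is the full 5×14.5 rectangle; the sphere at (16, 12) does not reach this height (|z−center|=4.100 > r=4); the sphere at (9, 11): section is a regular 24-gon, circumradius = √(r²−h²) = √(7²−5.6²) = 4.200; the cone at (-1, 12): at t=0.029 of its height the radius interpolates to r₁+(r₂−r₁)t = 8.914, giving a regular 24-gon of that circumradius; Combining (union): the regions partially overlap (shared area 67.84 mm²), so overlapping operands fuse into one piece — 1 connected region. Overall, the cross-section is a single solid region. The nearest boundary edge runs (5.00, 5.46)→(5.00, 0.00); distance from the point to it = 1.80 mm. The point is inside the cross-section and 1.80 mm from the nearest boundary — more than the 1.2 mm shell width (2 × 0.6), so it's in the infill interior.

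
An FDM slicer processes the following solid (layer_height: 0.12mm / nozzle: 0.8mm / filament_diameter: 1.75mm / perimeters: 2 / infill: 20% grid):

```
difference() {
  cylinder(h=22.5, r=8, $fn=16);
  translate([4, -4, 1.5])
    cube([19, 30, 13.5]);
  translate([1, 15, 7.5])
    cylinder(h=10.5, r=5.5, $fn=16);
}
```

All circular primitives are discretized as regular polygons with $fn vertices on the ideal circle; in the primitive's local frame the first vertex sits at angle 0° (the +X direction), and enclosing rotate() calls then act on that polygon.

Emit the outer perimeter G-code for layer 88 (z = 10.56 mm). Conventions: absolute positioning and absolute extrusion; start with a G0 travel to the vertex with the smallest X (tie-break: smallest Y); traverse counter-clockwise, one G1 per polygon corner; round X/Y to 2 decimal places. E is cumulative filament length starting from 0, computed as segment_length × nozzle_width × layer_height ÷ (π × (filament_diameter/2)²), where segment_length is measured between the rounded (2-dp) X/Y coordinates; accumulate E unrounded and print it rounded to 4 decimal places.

G0 X-8.00 Y0.00 Z10.56
G1 X-7.39 Y-3.06 E0.1245
G1 X-5.66 Y-5.66 E0.2492
G1 X-3.06 Y-7.39 E0.3738
G1 X0.00 Y-8.00 E0.4984
G1 X3.06 Y-7.39 E0.6229
G1 X5.66 Y-5.66 E0.7475
G1 X6.76 Y-4.00 E0.8270
G1 X4.00 Y-4.00 E0.9372
G1 X4.00 Y6.76 E1.3666
G1 X3.06 Y7.39 E1.4118
G1 X0.00 Y8.00 E1.5363
G1 X-3.06 Y7.39 E1.6609
G1 X-5.66 Y5.66 E1.7855
G1 X-7.39 Y3.06 E1.9101
G1 X-8.00 Y0.00 E2.0347

At z = 10.56 mm: the cylinder: section is a regular 16-gon, circumradius r=8; the cube at (4, -4) (footprint 19×30) is included at this height; the r=5.5 cylinder at (1, 15) contributes a regular 16-gon of circumradius 5.5; Subtracting the remaining from the first: starting from the r=8 cylinder, the 19×30 cube at (4, -4) partially overlaps it — only the 32.98 mm² overlap (of its 570.00 mm²) is removed, clipping the outline; the r=5.5 cylinder at (1, 15) misses the remaining region (no effect) — 1 connected region. The outline is a single polygon with 15 vertices. Extrusion per mm of travel: 0.8 × 0.12 / (π × 0.875²) = 0.039912. Accumulating E over each segment gives final E = 2.0347.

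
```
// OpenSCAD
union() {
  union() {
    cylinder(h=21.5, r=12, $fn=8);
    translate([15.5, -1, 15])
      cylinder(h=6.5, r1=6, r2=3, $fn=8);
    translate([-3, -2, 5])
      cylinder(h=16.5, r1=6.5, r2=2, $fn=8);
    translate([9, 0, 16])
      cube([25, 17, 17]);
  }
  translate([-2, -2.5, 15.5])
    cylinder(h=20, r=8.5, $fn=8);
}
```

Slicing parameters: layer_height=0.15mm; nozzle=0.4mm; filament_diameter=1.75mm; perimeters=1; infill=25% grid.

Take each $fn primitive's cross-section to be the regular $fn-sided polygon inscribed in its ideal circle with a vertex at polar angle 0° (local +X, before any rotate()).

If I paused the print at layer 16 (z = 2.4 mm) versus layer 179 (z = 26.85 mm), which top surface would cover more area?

Layer 16 (z = 2.4): the r=12 cylinder contributes a regular 8-gon of circumradius 12 (area = (8/2)·12.000²·sin(360°/8) = 407.29 mm²); the cone at (15.5, -1) is absent (z outside [15, 21.5]); the cone at (-3, -2) is absent (z outside [5, 21.5]); the cube at (9, 0) does not reach this height (z outside [16, 33]); Taking the union: only the r=12 cylinder is present, so the union is just that shape — area = 407.29 mm²; the cylinder at (-2, -2.5) is absent (z outside [15.5, 35.5]); Combining (union): only that combined region is present, so the union is just that shape — area = 407.29 mm². So its area = 407.29 mm². Layer 179 (z = 26.85): the cylinder is not intersected at this z (z outside [0, 21.5]); the cone at (15.5, -1) does not reach this height (z outside [15, 21.5]); the cone at (-3, -2) does not reach this height (z outside [5, 21.5]); the 25×17 cube at (9, 0) contributes its full rectangle (area 425.00 mm²); Combining (union): only the 25×17 cube at (9, 0) is present, so the union is just that shape — area = 425.00 mm²; the r=8.5 cylinder at (-2, -2.5) gives a regular 8-gon of circumradius 8.5 (constant along its height) (area = (8/2)·8.500²·sin(360°/8) = 204.35 mm²); Taking the union: the 2 present regions are separate (no shared area or edge), so areas and boundary lengths simply add and each stays a separate island — area = 629.35 mm². So its area = 629.35 mm². Layer 179 is larger (629.35 vs 407.29 mm²).

layer 179 (z = 26.85 mm)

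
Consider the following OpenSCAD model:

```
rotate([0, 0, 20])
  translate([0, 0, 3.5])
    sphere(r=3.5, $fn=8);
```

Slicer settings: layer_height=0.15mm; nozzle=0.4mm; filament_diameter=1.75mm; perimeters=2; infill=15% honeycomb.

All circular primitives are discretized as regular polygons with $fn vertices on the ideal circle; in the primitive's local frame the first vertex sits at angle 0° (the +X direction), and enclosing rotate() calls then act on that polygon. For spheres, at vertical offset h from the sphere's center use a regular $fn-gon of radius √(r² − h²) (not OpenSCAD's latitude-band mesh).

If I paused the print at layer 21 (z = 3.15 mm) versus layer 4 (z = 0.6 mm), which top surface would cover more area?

Layer 21 (z = 3.15): the sphere: section is a regular 8-gon, circumradius = √(r²−h²) = √(3.5²−0.35²) = 3.482 (area = (8/2)·3.482²·sin(360°/8) = 34.30 mm²); (rotated 20° about Z; rotation is an isometry so areas/perimeters/island counts are preserved). So its area = 34.30 mm². Layer 4 (z = 0.6): the sphere: section is a regular 8-gon, circumradius = √(r²−h²) = √(3.5²−2.9²) = 1.960 (area = (8/2)·1.960²·sin(360°/8) = 10.86 mm²); (rotated 20° about Z; rotation is an isometry so areas/perimeters/island counts are preserved). So its area = 10.86 mm². Layer 21 is larger (34.30 vs 10.86 mm²).

layer 21 (z = 3.15 mm)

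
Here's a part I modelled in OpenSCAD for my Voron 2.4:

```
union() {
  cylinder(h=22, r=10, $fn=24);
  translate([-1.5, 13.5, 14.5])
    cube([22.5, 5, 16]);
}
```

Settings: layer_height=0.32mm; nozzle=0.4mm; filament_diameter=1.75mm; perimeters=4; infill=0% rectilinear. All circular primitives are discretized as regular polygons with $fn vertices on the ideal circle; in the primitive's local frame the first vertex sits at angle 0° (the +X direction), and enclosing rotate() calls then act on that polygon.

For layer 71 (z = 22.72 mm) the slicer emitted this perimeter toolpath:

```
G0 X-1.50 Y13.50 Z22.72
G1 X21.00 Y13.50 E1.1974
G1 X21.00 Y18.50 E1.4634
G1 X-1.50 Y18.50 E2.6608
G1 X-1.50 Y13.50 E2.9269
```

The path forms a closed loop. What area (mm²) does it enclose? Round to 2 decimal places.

Apply the shoelace formula to the sequence of (X, Y) vertices; enclosed area = 112.50 mm².

112.50 mm²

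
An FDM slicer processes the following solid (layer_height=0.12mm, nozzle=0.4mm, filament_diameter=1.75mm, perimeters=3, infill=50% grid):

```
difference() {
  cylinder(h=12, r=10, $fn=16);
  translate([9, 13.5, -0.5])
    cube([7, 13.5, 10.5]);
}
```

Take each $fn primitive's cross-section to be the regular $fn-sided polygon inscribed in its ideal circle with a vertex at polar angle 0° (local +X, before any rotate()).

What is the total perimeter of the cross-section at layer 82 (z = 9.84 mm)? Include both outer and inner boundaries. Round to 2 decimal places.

62.43 mm

At z = 9.84 mm: the r=10 cylinder contributes a regular 16-gon of circumradius 10 (perimeter = 2·16·10.000·sin(180°/16) = 62.43 mm); the 7×13.5 cube at (9, 13.5) contributes its full rectangle (perimeter 41.00 mm); Taking the first minus the rest: starting from the r=10 cylinder, the 7×13.5 cube at (9, 13.5) misses the remaining region (no effect) — boundary = 62.43 mm. Overall, the cross-section is a single solid region. Total boundary length (outer) = 62.43 mm.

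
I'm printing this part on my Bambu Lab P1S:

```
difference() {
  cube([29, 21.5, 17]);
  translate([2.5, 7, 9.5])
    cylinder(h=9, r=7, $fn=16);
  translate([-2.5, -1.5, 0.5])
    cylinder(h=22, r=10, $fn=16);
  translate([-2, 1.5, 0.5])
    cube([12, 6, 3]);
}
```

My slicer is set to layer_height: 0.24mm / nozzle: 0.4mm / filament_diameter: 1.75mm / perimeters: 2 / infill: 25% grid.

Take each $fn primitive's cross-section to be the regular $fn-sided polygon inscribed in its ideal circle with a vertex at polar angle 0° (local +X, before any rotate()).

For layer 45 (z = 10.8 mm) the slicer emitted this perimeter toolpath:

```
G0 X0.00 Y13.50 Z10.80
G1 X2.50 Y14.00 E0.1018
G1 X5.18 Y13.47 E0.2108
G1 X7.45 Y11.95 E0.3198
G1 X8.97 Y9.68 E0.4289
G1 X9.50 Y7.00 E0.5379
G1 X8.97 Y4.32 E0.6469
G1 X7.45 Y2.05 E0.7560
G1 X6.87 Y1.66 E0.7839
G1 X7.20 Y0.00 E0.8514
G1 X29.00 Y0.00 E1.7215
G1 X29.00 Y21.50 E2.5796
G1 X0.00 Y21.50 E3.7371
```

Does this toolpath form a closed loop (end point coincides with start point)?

no

Start point (G0): (0.00, 13.50). End point (last G1): the path does not return to the start — open.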